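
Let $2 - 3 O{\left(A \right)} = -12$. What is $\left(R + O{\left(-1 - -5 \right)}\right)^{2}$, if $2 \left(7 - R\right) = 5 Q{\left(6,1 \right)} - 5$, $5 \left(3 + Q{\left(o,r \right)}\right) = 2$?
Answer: $\frac{3844}{9} \approx 427.11$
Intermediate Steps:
$Q{\left(o,r \right)} = - \frac{13}{5}$ ($Q{\left(o,r \right)} = -3 + \frac{1}{5} \cdot 2 = -3 + \frac{2}{5} = - \frac{13}{5}$)
$O{\left(A \right)} = \frac{14}{3}$ ($O{\left(A \right)} = \frac{2}{3} - -4 = \frac{2}{3} + 4 = \frac{14}{3}$)
$R = 16$ ($R = 7 - \frac{5 \left(- \frac{13}{5}\right) - 5}{2} = 7 - \frac{-13 - 5}{2} = 7 - -9 = 7 + 9 = 16$)
$\left(R + O{\left(-1 - -5 \right)}\right)^{2} = \left(16 + \frac{14}{3}\right)^{2} = \left(\frac{62}{3}\right)^{2} = \frac{3844}{9}$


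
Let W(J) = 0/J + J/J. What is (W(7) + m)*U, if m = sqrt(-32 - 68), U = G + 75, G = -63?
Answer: 12 + 120*I ≈ 12.0 + 120.0*I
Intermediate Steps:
U = 12 (U = -63 + 75 = 12)
W(J) = 1 (W(J) = 0 + 1 = 1)
m = 10*I (m = sqrt(-100) = 10*I ≈ 10.0*I)
(W(7) + m)*U = (1 + 10*I)*12 = 12 + 120*I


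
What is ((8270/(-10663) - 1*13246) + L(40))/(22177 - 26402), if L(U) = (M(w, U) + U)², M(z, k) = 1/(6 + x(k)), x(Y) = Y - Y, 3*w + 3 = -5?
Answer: 893139109/324368460 ≈ 2.7535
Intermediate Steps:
w = -8/3 (w = -1 + (⅓)*(-5) = -1 - 5/3 = -8/3 ≈ -2.6667)
x(Y) = 0
M(z, k) = ⅙ (M(z, k) = 1/(6 + 0) = 1/6 = ⅙)
L(U) = (⅙ + U)²
((8270/(-10663) - 1*13246) + L(40))/(22177 - 26402) = ((8270/(-10663) - 1*13246) + (1 + 6*40)²/36)/(22177 - 26402) = ((8270*(-1/10663) - 13246) + (1 + 240)²/36)/(-4225) = ((-8270/10663 - 13246) + (1/36)*241²)*(-1/4225) = (-141250368/10663 + (1/36)*58081)*(-1/4225) = (-141250368/10663 + 58081/36)*(-1/4225) = -4465695545/383868*(-1/4225) = 893139109/324368460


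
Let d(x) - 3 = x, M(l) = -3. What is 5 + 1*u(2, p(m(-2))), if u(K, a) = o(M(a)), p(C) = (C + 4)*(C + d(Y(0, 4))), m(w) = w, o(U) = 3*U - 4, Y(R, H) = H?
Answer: -8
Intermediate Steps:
d(x) = 3 + x
o(U) = -4 + 3*U
p(C) = (4 + C)*(7 + C) (p(C) = (C + 4)*(C + (3 + 4)) = (4 + C)*(C + 7) = (4 + C)*(7 + C))
u(K, a) = -13 (u(K, a) = -4 + 3*(-3) = -4 - 9 = -13)
5 + 1*u(2, p(m(-2))) = 5 + 1*(-13) = 5 - 13 = -8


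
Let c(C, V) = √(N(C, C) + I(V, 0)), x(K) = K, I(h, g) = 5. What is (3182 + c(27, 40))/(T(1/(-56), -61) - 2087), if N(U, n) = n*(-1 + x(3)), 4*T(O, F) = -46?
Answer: -6364/4197 - 2*√59/4197 ≈ -1.5200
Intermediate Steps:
T(O, F) = -23/2 (T(O, F) = (¼)*(-46) = -23/2)
N(U, n) = 2*n (N(U, n) = n*(-1 + 3) = n*2 = 2*n)
c(C, V) = √(5 + 2*C) (c(C, V) = √(2*C + 5) = √(5 + 2*C))
(3182 + c(27, 40))/(T(1/(-56), -61) - 2087) = (3182 + √(5 + 2*27))/(-23/2 - 2087) = (3182 + √(5 + 54))/(-4197/2) = (3182 + √59)*(-2/4197) = -6364/4197 - 2*√59/4197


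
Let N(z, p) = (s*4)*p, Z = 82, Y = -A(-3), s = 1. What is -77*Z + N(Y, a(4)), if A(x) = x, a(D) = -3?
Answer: -6326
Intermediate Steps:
Y = 3 (Y = -1*(-3) = 3)
N(z, p) = 4*p (N(z, p) = (1*4)*p = 4*p)
-77*Z + N(Y, a(4)) = -77*82 + 4*(-3) = -6314 - 12 = -6326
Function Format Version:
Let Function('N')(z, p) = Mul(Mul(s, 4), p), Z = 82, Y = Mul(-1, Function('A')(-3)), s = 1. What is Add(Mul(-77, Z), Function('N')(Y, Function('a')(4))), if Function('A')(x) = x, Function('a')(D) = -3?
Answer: -6326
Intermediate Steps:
Y = 3 (Y = Mul(-1, -3) = 3)
Function('N')(z, p) = Mul(4, p) (Function('N')(z, p) = Mul(Mul(1, 4), p) = Mul(4, p))
Add(Mul(-77, Z), Function('N')(Y, Function('a')(4))) = Add(Mul(-77, 82), Mul(4, -3)) = Add(-6314, -12) = -6326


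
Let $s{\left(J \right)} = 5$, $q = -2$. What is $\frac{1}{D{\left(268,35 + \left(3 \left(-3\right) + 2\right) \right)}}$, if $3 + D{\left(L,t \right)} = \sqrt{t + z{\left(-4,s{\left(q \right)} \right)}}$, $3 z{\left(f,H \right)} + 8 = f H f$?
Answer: $\frac{3}{43} + \frac{2 \sqrt{13}}{43} \approx 0.23747$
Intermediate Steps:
$z{\left(f,H \right)} = - \frac{8}{3} + \frac{H f^{2}}{3}$ ($z{\left(f,H \right)} = - \frac{8}{3} + \frac{f H f}{3} = - \frac{8}{3} + \frac{H f f}{3} = - \frac{8}{3} + \frac{H f^{2}}{3}$)
$D{\left(L,t \right)} = -3 + \sqrt{24 + t}$ ($D{\left(L,t \right)} = -3 + \sqrt{t - \left(\frac{8}{3} - \frac{5 \left(-4\right)^{2}}{3}\right)} = -3 + \sqrt{t - \left(\frac{8}{3} - \frac{80}{3}\right)} = -3 + \sqrt{t + \left(- \frac{8}{3} + \frac{80}{3}\right)} = -3 + \sqrt{t + 24} = -3 + \sqrt{24 + t}$)
$\frac{1}{D{\left(268,35 + \left(3 \left(-3\right) + 2\right) \right)}} = \frac{1}{-3 + \sqrt{24 + \left(35 + \left(3 \left(-3\right) + 2\right)\right)}} = \frac{1}{-3 + \sqrt{24 + \left(35 + \left(-9 + 2\right)\right)}} = \frac{1}{-3 + \sqrt{24 + \left(35 - 7\right)}} = \frac{1}{-3 + \sqrt{24 + 28}} = \frac{1}{-3 + \sqrt{52}} = \frac{1}{-3 + 2 \sqrt{13}}$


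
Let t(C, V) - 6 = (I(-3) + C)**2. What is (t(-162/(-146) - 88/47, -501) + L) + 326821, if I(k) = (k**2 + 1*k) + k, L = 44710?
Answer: 4373703687633/11771761 ≈ 3.7154e+5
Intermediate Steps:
I(k) = k**2 + 2*k (I(k) = (k**2 + k) + k = (k + k**2) + k = k**2 + 2*k)
t(C, V) = 6 + (3 + C)**2 (t(C, V) = 6 + (-3*(2 - 3) + C)**2 = 6 + (-3*(-1) + C)**2 = 6 + (3 + C)**2)
(t(-162/(-146) - 88/47, -501) + L) + 326821 = ((6 + (3 + (-162/(-146) - 88/47))**2) + 44710) + 326821 = ((6 + (3 + (-162*(-1/146) - 88*1/47))**2) + 44710) + 326821 = ((6 + (3 + (81/73 - 88/47))**2) + 44710) + 326821 = ((6 + (3 - 2617/3431)**2) + 44710) + 326821 = ((6 + (7676/3431)**2) + 44710) + 326821 = ((6 + 58920976/11771761) + 44710) + 326821 = (129551542/11771761 + 44710) + 326821 = 526444985852/11771761 + 326821 = 4373703687633/11771761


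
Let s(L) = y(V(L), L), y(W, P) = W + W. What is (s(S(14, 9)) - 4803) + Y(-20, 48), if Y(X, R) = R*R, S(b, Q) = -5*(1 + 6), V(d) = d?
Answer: -2569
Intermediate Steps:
y(W, P) = 2*W
S(b, Q) = -35 (S(b, Q) = -5*7 = -35)
s(L) = 2*L
Y(X, R) = R**2
(s(S(14, 9)) - 4803) + Y(-20, 48) = (2*(-35) - 4803) + 48**2 = (-70 - 4803) + 2304 = -4873 + 2304 = -2569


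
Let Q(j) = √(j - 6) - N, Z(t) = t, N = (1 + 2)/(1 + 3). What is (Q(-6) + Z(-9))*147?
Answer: -5733/4 + 294*I*√3 ≈ -1433.3 + 509.22*I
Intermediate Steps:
N = ¾ (N = 3/4 = 3*(¼) = ¾ ≈ 0.75000)
Q(j) = -¾ + √(-6 + j) (Q(j) = √(j - 6) - 1*¾ = √(-6 + j) - ¾ = -¾ + √(-6 + j))
(Q(-6) + Z(-9))*147 = ((-¾ + √(-6 - 6)) - 9)*147 = ((-¾ + √(-12)) - 9)*147 = ((-¾ + 2*I*√3) - 9)*147 = (-39/4 + 2*I*√3)*147 = -5733/4 + 294*I*√3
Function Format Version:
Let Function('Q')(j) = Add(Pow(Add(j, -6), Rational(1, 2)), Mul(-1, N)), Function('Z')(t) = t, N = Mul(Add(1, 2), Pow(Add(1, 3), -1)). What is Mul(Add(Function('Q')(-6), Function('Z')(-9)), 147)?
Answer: Add(Rational(-5733, 4), Mul(294, I, Pow(3, Rational(1, 2)))) ≈ Add(-1433.3, Mul(509.22, I))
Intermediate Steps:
N = Rational(3, 4) (N = Mul(3, Pow(4, -1)) = Mul(3, Rational(1, 4)) = Rational(3, 4) ≈ 0.75000)
Function('Q')(j) = Add(Rational(-3, 4), Pow(Add(-6, j), Rational(1, 2))) (Function('Q')(j) = Add(Pow(Add(j, -6), Rational(1, 2)), Mul(-1, Rational(3, 4))) = Add(Pow(Add(-6, j), Rational(1, 2)), Rational(-3, 4)) = Add(Rational(-3, 4), Pow(Add(-6, j), Rational(1, 2))))
Mul(Add(Function('Q')(-6), Function('Z')(-9)), 147) = Mul(Add(Add(Rational(-3, 4), Pow(Add(-6, -6), Rational(1, 2))), -9), 147) = Mul(Add(Add(Rational(-3, 4), Pow(-12, Rational(1, 2))), -9), 147) = Mul(Add(Add(Rational(-3, 4), Mul(2, I, Pow(3, Rational(1, 2)))), -9), 147) = Mul(Add(Rational(-39, 4), Mul(2, I, Pow(3, Rational(1, 2)))), 147) = Add(Rational(-5733, 4), Mul(294, I, Pow(3, Rational(1, 2))))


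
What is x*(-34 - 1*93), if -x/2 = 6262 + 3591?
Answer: 2502662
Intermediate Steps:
x = -19706 (x = -2*(6262 + 3591) = -2*9853 = -19706)
x*(-34 - 1*93) = -19706*(-34 - 1*93) = -19706*(-34 - 93) = -19706*(-127) = 2502662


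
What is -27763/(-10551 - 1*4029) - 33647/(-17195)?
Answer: 193591609/50140620 ≈ 3.8610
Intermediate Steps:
-27763/(-10551 - 1*4029) - 33647/(-17195) = -27763/(-10551 - 4029) - 33647*(-1/17195) = -27763/(-14580) + 33647/17195 = -27763*(-1/14580) + 33647/17195 = 27763/14580 + 33647/17195 = 193591609/50140620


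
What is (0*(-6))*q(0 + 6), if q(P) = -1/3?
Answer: 0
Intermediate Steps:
q(P) = -⅓ (q(P) = -1*⅓ = -⅓)
(0*(-6))*q(0 + 6) = (0*(-6))*(-⅓) = 0*(-⅓) = 0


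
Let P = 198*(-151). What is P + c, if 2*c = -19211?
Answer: -79007/2 ≈ -39504.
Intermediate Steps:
P = -29898
c = -19211/2 (c = (1/2)*(-19211) = -19211/2 ≈ -9605.5)
P + c = -29898 - 19211/2 = -79007/2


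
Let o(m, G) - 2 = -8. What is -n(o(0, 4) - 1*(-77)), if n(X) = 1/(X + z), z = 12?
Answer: -1/83 ≈ -0.012048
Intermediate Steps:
o(m, G) = -6 (o(m, G) = 2 - 8 = -6)
n(X) = 1/(12 + X) (n(X) = 1/(X + 12) = 1/(12 + X))
-n(o(0, 4) - 1*(-77)) = -1/(12 + (-6 - 1*(-77))) = -1/(12 + (-6 + 77)) = -1/(12 + 71) = -1/83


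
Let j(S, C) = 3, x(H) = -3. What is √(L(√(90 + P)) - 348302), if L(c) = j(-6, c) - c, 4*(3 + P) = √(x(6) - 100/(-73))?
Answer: √(-7424341484 - 146*√73*√(25404 + I*√8687))/146 ≈ 1.4496e-5 - 590.18*I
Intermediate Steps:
P = -3 + I*√8687/292 (P = -3 + √(-3 - 100/(-73))/4 = -3 + √(-3 - 100*(-1/73))/4 = -3 + √(-3 + 100/73)/4 = -3 + √(-119/73)/4 = -3 + (I*√8687/73)/4 = -3 + I*√8687/292 ≈ -3.0 + 0.31919*I)
L(c) = 3 - c
√(L(√(90 + P)) - 348302) = √((3 - √(90 + (-3 + I*√8687/292))) - 348302) = √((3 - √(87 + I*√8687/292)) - 348302) = √(-348299 - √(87 + I*√8687/292))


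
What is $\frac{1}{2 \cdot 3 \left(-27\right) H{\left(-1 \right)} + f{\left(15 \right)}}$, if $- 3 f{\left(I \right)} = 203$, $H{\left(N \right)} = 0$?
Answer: $- \frac{3}{203} \approx -0.014778$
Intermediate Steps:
$f{\left(I \right)} = - \frac{203}{3}$ ($f{\left(I \right)} = \left(- \frac{1}{3}\right) 203 = - \frac{203}{3}$)
$\frac{1}{2 \cdot 3 \left(-27\right) H{\left(-1 \right)} + f{\left(15 \right)}} = \frac{1}{2 \cdot 3 \left(-27\right) 0 - \frac{203}{3}} = \frac{1}{6 \left(-27\right) 0 - \frac{203}{3}} = \frac{1}{\left(-162\right) 0 - \frac{203}{3}} = \frac{1}{0 - \frac{203}{3}} = \frac{1}{- \frac{203}{3}} = - \frac{3}{203}$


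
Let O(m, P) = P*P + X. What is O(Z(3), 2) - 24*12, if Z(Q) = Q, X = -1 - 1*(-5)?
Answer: -280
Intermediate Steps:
X = 4 (X = -1 + 5 = 4)
O(m, P) = 4 + P² (O(m, P) = P*P + 4 = P² + 4 = 4 + P²)
O(Z(3), 2) - 24*12 = (4 + 2²) - 24*12 = (4 + 4) - 288 = 8 - 288 = -280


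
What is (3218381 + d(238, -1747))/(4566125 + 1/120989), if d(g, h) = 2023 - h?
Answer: 389844827339/552450897626 ≈ 0.70566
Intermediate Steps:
(3218381 + d(238, -1747))/(4566125 + 1/120989) = (3218381 + (2023 - 1*(-1747)))/(4566125 + 1/120989) = (3218381 + (2023 + 1747))/(4566125 + 1/120989) = (3218381 + 3770)/(552450897626/120989) = 3222151*(120989/552450897626) = 389844827339/552450897626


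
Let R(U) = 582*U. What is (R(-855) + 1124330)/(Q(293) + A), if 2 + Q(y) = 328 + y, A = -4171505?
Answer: -313360/2085443 ≈ -0.15026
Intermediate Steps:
Q(y) = 326 + y (Q(y) = -2 + (328 + y) = 326 + y)
(R(-855) + 1124330)/(Q(293) + A) = (582*(-855) + 1124330)/((326 + 293) - 4171505) = (-497610 + 1124330)/(619 - 4171505) = 626720/(-4170886) = 626720*(-1/4170886) = -313360/2085443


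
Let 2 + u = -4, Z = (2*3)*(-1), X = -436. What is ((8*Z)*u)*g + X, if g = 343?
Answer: 98348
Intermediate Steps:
Z = -6 (Z = 6*(-1) = -6)
u = -6 (u = -2 - 4 = -6)
((8*Z)*u)*g + X = ((8*(-6))*(-6))*343 - 436 = -48*(-6)*343 - 436 = 288*343 - 436 = 98784 - 436 = 98348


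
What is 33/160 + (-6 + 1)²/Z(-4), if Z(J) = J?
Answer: -967/160 ≈ -6.0437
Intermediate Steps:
33/160 + (-6 + 1)²/Z(-4) = 33/160 + (-6 + 1)²/(-4) = 33*(1/160) + (-5)²*(-¼) = 33/160 + 25*(-¼) = 33/160 - 25/4 = -967/160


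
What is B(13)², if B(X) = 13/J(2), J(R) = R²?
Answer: 169/16 ≈ 10.563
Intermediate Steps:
B(X) = 13/4 (B(X) = 13/(2²) = 13/4)
B(13)² = (13/4)² = 169/16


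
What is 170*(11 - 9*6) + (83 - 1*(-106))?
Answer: -7121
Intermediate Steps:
170*(11 - 9*6) + (83 - 1*(-106)) = 170*(11 - 54) + (83 + 106) = 170*(-43) + 189 = -7310 + 189 = -7121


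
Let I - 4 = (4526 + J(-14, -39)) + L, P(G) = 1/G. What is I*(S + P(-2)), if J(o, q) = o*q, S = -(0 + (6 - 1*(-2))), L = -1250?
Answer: -32521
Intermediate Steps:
S = -8 (S = -(0 + (6 + 2)) = -(0 + 8) = -1*8 = -8)
I = 3826 (I = 4 + ((4526 - 14*(-39)) - 1250) = 4 + ((4526 + 546) - 1250) = 4 + (5072 - 1250) = 4 + 3822 = 3826)
I*(S + P(-2)) = 3826*(-8 + 1/(-2)) = 3826*(-8 - ½) = 3826*(-17/2) = -32521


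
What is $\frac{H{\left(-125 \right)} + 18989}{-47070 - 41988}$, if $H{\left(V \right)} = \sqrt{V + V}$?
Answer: $- \frac{18989}{89058} - \frac{5 i \sqrt{10}}{89058} \approx -0.21322 - 0.00017754 i$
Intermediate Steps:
$H{\left(V \right)} = \sqrt{2} \sqrt{V}$ ($H{\left(V \right)} = \sqrt{2 V} = \sqrt{2} \sqrt{V}$)
$\frac{H{\left(-125 \right)} + 18989}{-47070 - 41988} = \frac{\sqrt{2} \sqrt{-125} + 18989}{-47070 - 41988} = \frac{\sqrt{2} \cdot 5 i \sqrt{5} + 18989}{-89058} = \left(5 i \sqrt{10} + 18989\right) \left(- \frac{1}{89058}\right) = \left(18989 + 5 i \sqrt{10}\right) \left(- \frac{1}{89058}\right) = - \frac{18989}{89058} - \frac{5 i \sqrt{10}}{89058}$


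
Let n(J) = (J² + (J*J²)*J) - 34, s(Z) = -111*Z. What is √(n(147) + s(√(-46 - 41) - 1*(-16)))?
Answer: √(466968680 - 111*I*√87) ≈ 21609.0 - 0.e-2*I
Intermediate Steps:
n(J) = -34 + J² + J⁴ (n(J) = (J² + J³*J) - 34 = (J² + J⁴) - 34 = -34 + J² + J⁴)
√(n(147) + s(√(-46 - 41) - 1*(-16))) = √((-34 + 147² + 147⁴) - 111*(√(-46 - 41) - 1*(-16))) = √((-34 + 21609 + 466948881) - 111*(√(-87) + 16)) = √(466970456 - 111*(I*√87 + 16)) = √(466970456 - 111*(16 + I*√87)) = √(466970456 + (-1776 - 111*I*√87)) = √(466968680 - 111*I*√87)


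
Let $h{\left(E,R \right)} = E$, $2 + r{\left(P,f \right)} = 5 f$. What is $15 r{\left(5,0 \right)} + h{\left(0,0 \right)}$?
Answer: $-30$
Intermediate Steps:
$r{\left(P,f \right)} = -2 + 5 f$
$15 r{\left(5,0 \right)} + h{\left(0,0 \right)} = 15 \left(-2 + 5 \cdot 0\right) + 0 = 15 \left(-2 + 0\right) + 0 = 15 \left(-2\right) + 0 = -30 + 0 = -30$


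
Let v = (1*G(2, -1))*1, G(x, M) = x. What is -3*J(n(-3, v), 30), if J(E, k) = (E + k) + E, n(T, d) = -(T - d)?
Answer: -120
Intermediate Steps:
v = 2 (v = (1*2)*1 = 2*1 = 2)
n(T, d) = d - T
J(E, k) = k + 2*E
-3*J(n(-3, v), 30) = -3*(30 + 2*(2 - 1*(-3))) = -3*(30 + 2*(2 + 3)) = -3*(30 + 2*5) = -3*(30 + 10) = -3*40 = -120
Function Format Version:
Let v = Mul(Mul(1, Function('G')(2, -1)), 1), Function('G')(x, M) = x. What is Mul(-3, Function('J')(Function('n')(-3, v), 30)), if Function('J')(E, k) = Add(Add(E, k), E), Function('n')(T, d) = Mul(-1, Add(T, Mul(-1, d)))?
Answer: -120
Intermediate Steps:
v = 2 (v = Mul(Mul(1, 2), 1) = Mul(2, 1) = 2)
Function('n')(T, d) = Add(d, Mul(-1, T))
Function('J')(E, k) = Add(k, Mul(2, E))
Mul(-3, Function('J')(Function('n')(-3, v), 30)) = Mul(-3, Add(30, Mul(2, Add(2, Mul(-1, -3))))) = Mul(-3, Add(30, Mul(2, Add(2, 3)))) = Mul(-3, Add(30, Mul(2, 5))) = Mul(-3, Add(30, 10)) = Mul(-3, 40) = -120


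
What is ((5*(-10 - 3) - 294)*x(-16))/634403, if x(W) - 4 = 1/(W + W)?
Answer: -45593/20300896 ≈ -0.0022459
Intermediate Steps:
x(W) = 4 + 1/(2*W) (x(W) = 4 + 1/(W + W) = 4 + 1/(2*W))
((5*(-10 - 3) - 294)*x(-16))/634403 = ((5*(-10 - 3) - 294)*(4 + (½)/(-16)))/634403 = ((5*(-13) - 294)*(4 + (½)*(-1/16)))*(1/634403) = ((-65 - 294)*(4 - 1/32))*(1/634403) = -359*127/32*(1/634403) = -45593/32*1/634403 = -45593/20300896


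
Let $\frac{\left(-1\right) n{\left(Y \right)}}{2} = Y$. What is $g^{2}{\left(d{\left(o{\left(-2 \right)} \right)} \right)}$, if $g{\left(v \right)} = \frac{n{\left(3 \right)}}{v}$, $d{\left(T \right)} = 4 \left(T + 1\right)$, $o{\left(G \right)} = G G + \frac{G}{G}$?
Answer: $\frac{1}{16} \approx 0.0625$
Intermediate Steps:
$n{\left(Y \right)} = - 2 Y$
$o{\left(G \right)} = 1 + G^{2}$ ($o{\left(G \right)} = G^{2} + 1 = 1 + G^{2}$)
$d{\left(T \right)} = 4 + 4 T$ ($d{\left(T \right)} = 4 \left(1 + T\right) = 4 + 4 T$)
$g{\left(v \right)} = - \frac{6}{v}$ ($g{\left(v \right)} = \frac{\left(-2\right) 3}{v} = - \frac{6}{v}$)
$g^{2}{\left(d{\left(o{\left(-2 \right)} \right)} \right)} = \left(- \frac{6}{4 + 4 \left(1 + \left(-2\right)^{2}\right)}\right)^{2} = \left(- \frac{6}{4 + 4 \left(1 + 4\right)}\right)^{2} = \left(- \frac{6}{4 + 4 \cdot 5}\right)^{2} = \left(- \frac{6}{4 + 20}\right)^{2} = \left(- \frac{6}{24}\right)^{2} = \left(\left(-6\right) \frac{1}{24}\right)^{2} = \left(- \frac{1}{4}\right)^{2} = \frac{1}{16}$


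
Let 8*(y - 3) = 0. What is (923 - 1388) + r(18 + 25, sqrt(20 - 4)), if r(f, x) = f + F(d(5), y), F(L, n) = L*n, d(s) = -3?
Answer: -431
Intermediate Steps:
y = 3 (y = 3 + (1/8)*0 = 3 + 0 = 3)
r(f, x) = -9 + f (r(f, x) = f - 3*3 = f - 9 = -9 + f)
(923 - 1388) + r(18 + 25, sqrt(20 - 4)) = (923 - 1388) + (-9 + (18 + 25)) = -465 + (-9 + 43) = -465 + 34 = -431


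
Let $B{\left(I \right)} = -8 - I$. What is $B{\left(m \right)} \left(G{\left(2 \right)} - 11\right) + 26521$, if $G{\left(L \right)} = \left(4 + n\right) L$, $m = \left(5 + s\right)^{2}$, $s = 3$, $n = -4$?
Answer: $27313$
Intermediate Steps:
$m = 64$ ($m = \left(5 + 3\right)^{2} = 8^{2} = 64$)
$G{\left(L \right)} = 0$ ($G{\left(L \right)} = \left(4 - 4\right) L = 0 L = 0$)
$B{\left(m \right)} \left(G{\left(2 \right)} - 11\right) + 26521 = \left(-8 - 64\right) \left(0 - 11\right) + 26521 = \left(-8 - 64\right) \left(-11\right) + 26521 = \left(-72\right) \left(-11\right) + 26521 = 792 + 26521 = 27313$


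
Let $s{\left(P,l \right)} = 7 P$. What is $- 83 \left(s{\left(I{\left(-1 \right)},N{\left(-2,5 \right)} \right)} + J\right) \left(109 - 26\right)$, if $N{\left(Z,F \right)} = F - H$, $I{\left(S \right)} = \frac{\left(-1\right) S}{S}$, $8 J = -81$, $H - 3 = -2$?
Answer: $\frac{943793}{8} \approx 1.1797 \cdot 10^{5}$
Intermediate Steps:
$H = 1$ ($H = 3 - 2 = 1$)
$J = - \frac{81}{8}$ ($J = \frac{1}{8} \left(-81\right) = - \frac{81}{8} \approx -10.125$)
$I{\left(S \right)} = -1$
$N{\left(Z,F \right)} = -1 + F$ ($N{\left(Z,F \right)} = F - 1 = -1 + F$)
$- 83 \left(s{\left(I{\left(-1 \right)},N{\left(-2,5 \right)} \right)} + J\right) \left(109 - 26\right) = - 83 \left(7 \left(-1\right) - \frac{81}{8}\right) \left(109 - 26\right) = - 83 \left(-7 - \frac{81}{8}\right) 83 = - 83 \left(\left(- \frac{137}{8}\right) 83\right) = \left(-83\right) \left(- \frac{11371}{8}\right) = \frac{943793}{8}$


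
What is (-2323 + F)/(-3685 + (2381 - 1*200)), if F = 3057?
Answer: -367/752 ≈ -0.48803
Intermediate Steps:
(-2323 + F)/(-3685 + (2381 - 1*200)) = (-2323 + 3057)/(-3685 + (2381 - 1*200)) = 734/(-3685 + (2381 - 200)) = 734/(-3685 + 2181) = 734/(-1504) = 734*(-1/1504) = -367/752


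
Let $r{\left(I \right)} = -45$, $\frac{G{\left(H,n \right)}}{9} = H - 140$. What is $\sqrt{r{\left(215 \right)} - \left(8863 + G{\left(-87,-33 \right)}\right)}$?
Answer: $i \sqrt{6865} \approx 82.855 i$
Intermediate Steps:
$G{\left(H,n \right)} = -1260 + 9 H$ ($G{\left(H,n \right)} = 9 \left(H - 140\right) = 9 \left(-140 + H\right) = -1260 + 9 H$)
$\sqrt{r{\left(215 \right)} - \left(8863 + G{\left(-87,-33 \right)}\right)} = \sqrt{-45 - \left(7603 - 783\right)} = \sqrt{-45 - 6820} = \sqrt{-6865} = i \sqrt{6865}$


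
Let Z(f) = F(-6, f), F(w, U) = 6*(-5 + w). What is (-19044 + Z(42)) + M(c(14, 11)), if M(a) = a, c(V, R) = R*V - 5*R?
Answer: -19011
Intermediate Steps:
c(V, R) = -5*R + R*V
F(w, U) = -30 + 6*w
Z(f) = -66 (Z(f) = -30 + 6*(-6) = -30 - 36 = -66)
(-19044 + Z(42)) + M(c(14, 11)) = (-19044 - 66) + 11*(-5 + 14) = -19110 + 11*9 = -19110 + 99 = -19011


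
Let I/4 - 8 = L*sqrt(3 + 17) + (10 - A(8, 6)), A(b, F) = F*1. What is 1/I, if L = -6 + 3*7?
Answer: -1/1452 + 5*sqrt(5)/2904 ≈ 0.0031613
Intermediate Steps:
A(b, F) = F
L = 15 (L = -6 + 21 = 15)
I = 48 + 120*sqrt(5) (I = 32 + 4*(15*sqrt(3 + 17) + (10 - 1*6)) = 32 + 4*(15*sqrt(20) + (10 - 6)) = 32 + 4*(15*(2*sqrt(5)) + 4) = 32 + 4*(30*sqrt(5) + 4) = 32 + 4*(4 + 30*sqrt(5)) = 32 + (16 + 120*sqrt(5)) = 48 + 120*sqrt(5) ≈ 316.33)
1/I = 1/(48 + 120*sqrt(5))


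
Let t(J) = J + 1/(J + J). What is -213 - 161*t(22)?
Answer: -165381/44 ≈ -3758.7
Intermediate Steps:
t(J) = J + 1/(2*J)
-213 - 161*t(22) = -213 - 161*(22 + (½)/22) = -213 - 161*(22 + (½)*(1/22)) = -213 - 161*(22 + 1/44) = -213 - 161*969/44 = -213 - 156009/44 = -165381/44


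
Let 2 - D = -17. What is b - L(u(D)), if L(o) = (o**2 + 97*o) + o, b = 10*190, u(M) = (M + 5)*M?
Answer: -250724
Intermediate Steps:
D = 19 (D = 2 - 1*(-17) = 2 + 17 = 19)
u(M) = M*(5 + M) (u(M) = (5 + M)*M = M*(5 + M))
b = 1900
L(o) = o**2 + 98*o
b - L(u(D)) = 1900 - 19*(5 + 19)*(98 + 19*(5 + 19)) = 1900 - 19*24*(98 + 19*24) = 1900 - 456*(98 + 456) = 1900 - 456*554 = 1900 - 1*252624 = 1900 - 252624 = -250724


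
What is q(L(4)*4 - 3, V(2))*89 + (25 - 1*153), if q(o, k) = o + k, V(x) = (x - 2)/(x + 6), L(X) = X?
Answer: 1029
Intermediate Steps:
V(x) = (-2 + x)/(6 + x)
q(o, k) = k + o
q(L(4)*4 - 3, V(2))*89 + (25 - 1*153) = ((-2 + 2)/(6 + 2) + (4*4 - 3))*89 + (25 - 1*153) = (0/8 + (16 - 3))*89 + (25 - 153) = ((⅛)*0 + 13)*89 - 128 = (0 + 13)*89 - 128 = 13*89 - 128 = 1157 - 128 = 1029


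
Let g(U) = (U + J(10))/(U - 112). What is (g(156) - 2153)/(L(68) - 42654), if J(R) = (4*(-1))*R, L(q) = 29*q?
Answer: 11827/223751 ≈ 0.052858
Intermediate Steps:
J(R) = -4*R
g(U) = (-40 + U)/(-112 + U) (g(U) = (U - 4*10)/(U - 112) = (U - 40)/(-112 + U) = (-40 + U)/(-112 + U))
(g(156) - 2153)/(L(68) - 42654) = ((-40 + 156)/(-112 + 156) - 2153)/(29*68 - 42654) = (116/44 - 2153)/(1972 - 42654) = ((1/44)*116 - 2153)/(-40682) = (29/11 - 2153)*(-1/40682) = -23654/11*(-1/40682) = 11827/223751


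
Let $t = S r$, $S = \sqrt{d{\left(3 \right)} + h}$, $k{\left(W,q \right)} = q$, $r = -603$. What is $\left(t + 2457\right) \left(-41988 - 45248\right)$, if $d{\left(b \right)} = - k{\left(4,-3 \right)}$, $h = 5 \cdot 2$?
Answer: $-214338852 + 52603308 \sqrt{13} \approx -2.4675 \cdot 10^{7}$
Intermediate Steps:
$h = 10$
$d{\left(b \right)} = 3$ ($d{\left(b \right)} = \left(-1\right) \left(-3\right) = 3$)
$S = \sqrt{13}$ ($S = \sqrt{3 + 10} = \sqrt{13} \approx 3.6056$)
$t = - 603 \sqrt{13}$ ($t = \sqrt{13} \left(-603\right) = - 603 \sqrt{13} \approx -2174.1$)
$\left(t + 2457\right) \left(-41988 - 45248\right) = \left(- 603 \sqrt{13} + 2457\right) \left(-41988 - 45248\right) = \left(2457 - 603 \sqrt{13}\right) \left(-87236\right) = -214338852 + 52603308 \sqrt{13}$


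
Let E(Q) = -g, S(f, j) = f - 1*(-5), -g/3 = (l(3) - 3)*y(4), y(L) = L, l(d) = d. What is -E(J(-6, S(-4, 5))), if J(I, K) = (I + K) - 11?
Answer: 0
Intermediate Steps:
g = 0 (g = -3*(3 - 3)*4 = -0*4 = -3*0 = 0)
S(f, j) = 5 + f (S(f, j) = f + 5 = 5 + f)
J(I, K) = -11 + I + K
E(Q) = 0 (E(Q) = -1*0 = 0)
-E(J(-6, S(-4, 5))) = -1*0 = 0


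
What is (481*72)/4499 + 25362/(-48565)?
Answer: 142527222/19863085 ≈ 7.1755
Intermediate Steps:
(481*72)/4499 + 25362/(-48565) = 34632*(1/4499) + 25362*(-1/48565) = 34632/4499 - 25362/48565 = 142527222/19863085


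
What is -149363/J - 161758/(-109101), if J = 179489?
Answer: 12738128999/19582429389 ≈ 0.65049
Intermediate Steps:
-149363/J - 161758/(-109101) = -149363/179489 - 161758/(-109101) = -149363*1/179489 - 161758*(-1/109101) = -149363/179489 + 161758/109101 = 12738128999/19582429389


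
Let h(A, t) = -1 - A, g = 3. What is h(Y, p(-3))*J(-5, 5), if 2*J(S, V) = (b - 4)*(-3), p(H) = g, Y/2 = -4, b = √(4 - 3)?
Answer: 63/2 ≈ 31.500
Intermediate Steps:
b = 1 (b = √1 = 1)
Y = -8 (Y = 2*(-4) = -8)
p(H) = 3
J(S, V) = 9/2 (J(S, V) = ((1 - 4)*(-3))/2 = (-3*(-3))/2 = (½)*9 = 9/2)
h(Y, p(-3))*J(-5, 5) = (-1 - 1*(-8))*(9/2) = (-1 + 8)*(9/2) = 7*(9/2) = 63/2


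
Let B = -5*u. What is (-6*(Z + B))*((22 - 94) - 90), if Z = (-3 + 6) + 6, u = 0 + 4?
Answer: -10692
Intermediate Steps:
u = 4
Z = 9 (Z = 3 + 6 = 9)
B = -20 (B = -5*4 = -20)
(-6*(Z + B))*((22 - 94) - 90) = (-6*(9 - 20))*((22 - 94) - 90) = (-6*(-11))*(-72 - 90) = 66*(-162) = -10692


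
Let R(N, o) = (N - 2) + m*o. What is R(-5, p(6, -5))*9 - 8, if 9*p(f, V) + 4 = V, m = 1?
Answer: -80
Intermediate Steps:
p(f, V) = -4/9 + V/9
R(N, o) = -2 + N + o (R(N, o) = (N - 2) + 1*o = (-2 + N) + o = -2 + N + o)
R(-5, p(6, -5))*9 - 8 = (-2 - 5 + (-4/9 + (⅑)*(-5)))*9 - 8 = (-2 - 5 + (-4/9 - 5/9))*9 - 8 = (-2 - 5 - 1)*9 - 8 = -8*9 - 8 = -72 - 8 = -80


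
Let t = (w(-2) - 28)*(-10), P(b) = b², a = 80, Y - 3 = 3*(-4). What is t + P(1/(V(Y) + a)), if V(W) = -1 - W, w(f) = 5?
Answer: 1781121/7744 ≈ 230.00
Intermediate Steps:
Y = -9 (Y = 3 + 3*(-4) = 3 - 12 = -9)
t = 230 (t = (5 - 28)*(-10) = -23*(-10) = 230)
t + P(1/(V(Y) + a)) = 230 + (1/((-1 - 1*(-9)) + 80))² = 230 + (1/((-1 + 9) + 80))² = 230 + (1/(8 + 80))² = 230 + (1/88)² = 230 + 1/7744 = 1781121/7744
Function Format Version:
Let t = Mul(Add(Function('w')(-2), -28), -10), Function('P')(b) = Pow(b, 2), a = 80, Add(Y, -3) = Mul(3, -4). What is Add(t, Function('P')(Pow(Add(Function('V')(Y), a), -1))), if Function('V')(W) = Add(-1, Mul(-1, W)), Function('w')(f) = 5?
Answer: Rational(1781121, 7744) ≈ 230.00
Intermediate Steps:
Y = -9 (Y = Add(3, Mul(3, -4)) = Add(3, -12) = -9)
t = 230 (t = Mul(Add(5, -28), -10) = Mul(-23, -10) = 230)
Add(t, Function('P')(Pow(Add(Function('V')(Y), a), -1))) = Add(230, Pow(Pow(Add(Add(-1, Mul(-1, -9)), 80), -1), 2)) = Add(230, Pow(Pow(Add(Add(-1, 9), 80), -1), 2)) = Add(230, Pow(Pow(Add(8, 80), -1), 2)) = Add(230, Pow(Pow(88, -1), 2)) = Add(230, Pow(Rational(1, 88), 2)) = Add(230, Rational(1, 7744)) = Rational(1781121, 7744)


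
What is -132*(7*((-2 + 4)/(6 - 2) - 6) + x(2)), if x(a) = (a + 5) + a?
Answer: 3894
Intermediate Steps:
x(a) = 5 + 2*a (x(a) = (5 + a) + a = 5 + 2*a)
-132*(7*((-2 + 4)/(6 - 2) - 6) + x(2)) = -132*(7*((-2 + 4)/(6 - 2) - 6) + (5 + 2*2)) = -132*(7*(2/4 - 6) + (5 + 4)) = -132*(7*(2*(1/4) - 6) + 9) = -132*(7*(1/2 - 6) + 9) = -132*(7*(-11/2) + 9) = -132*(-77/2 + 9) = -132*(-59/2) = 3894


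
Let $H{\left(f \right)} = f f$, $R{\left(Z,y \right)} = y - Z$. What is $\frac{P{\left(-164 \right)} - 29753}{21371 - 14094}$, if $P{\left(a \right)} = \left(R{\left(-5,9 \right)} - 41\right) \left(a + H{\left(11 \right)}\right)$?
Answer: $- \frac{28592}{7277} \approx -3.9291$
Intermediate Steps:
$H{\left(f \right)} = f^{2}$
$P{\left(a \right)} = -3267 - 27 a$ ($P{\left(a \right)} = \left(\left(9 - -5\right) - 41\right) \left(a + 11^{2}\right) = \left(\left(9 + 5\right) - 41\right) \left(a + 121\right) = \left(14 - 41\right) \left(121 + a\right) = - 27 \left(121 + a\right) = -3267 - 27 a$)
$\frac{P{\left(-164 \right)} - 29753}{21371 - 14094} = \frac{\left(-3267 - -4428\right) - 29753}{21371 - 14094} = \frac{\left(-3267 + 4428\right) - 29753}{7277} = \left(1161 - 29753\right) \frac{1}{7277} = \left(-28592\right) \frac{1}{7277} = - \frac{28592}{7277}$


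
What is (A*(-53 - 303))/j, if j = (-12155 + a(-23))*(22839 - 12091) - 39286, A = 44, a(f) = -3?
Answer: 7832/65356735 ≈ 0.00011983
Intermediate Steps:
j = -130713470 (j = (-12155 - 3)*(22839 - 12091) - 39286 = -12158*10748 - 39286 = -130674184 - 39286 = -130713470)
(A*(-53 - 303))/j = (44*(-53 - 303))/(-130713470) = (44*(-356))*(-1/130713470) = -15664*(-1/130713470) = 7832/65356735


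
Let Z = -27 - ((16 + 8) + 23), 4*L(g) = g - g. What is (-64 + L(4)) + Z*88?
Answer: -6576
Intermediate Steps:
L(g) = 0 (L(g) = (g - g)/4 = (¼)*0 = 0)
Z = -74 (Z = -27 - (24 + 23) = -27 - 1*47 = -27 - 47 = -74)
(-64 + L(4)) + Z*88 = (-64 + 0) - 74*88 = -64 - 6512 = -6576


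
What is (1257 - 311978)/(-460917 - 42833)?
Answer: 310721/503750 ≈ 0.61682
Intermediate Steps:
(1257 - 311978)/(-460917 - 42833) = -310721/(-503750) = -310721*(-1/503750) = 310721/503750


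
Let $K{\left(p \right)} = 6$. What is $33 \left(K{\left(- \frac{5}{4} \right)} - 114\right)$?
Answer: $-3564$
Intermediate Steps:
$33 \left(K{\left(- \frac{5}{4} \right)} - 114\right) = 33 \left(6 - 114\right) = 33 \left(-108\right) = -3564$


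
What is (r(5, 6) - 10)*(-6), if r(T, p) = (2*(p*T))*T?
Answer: -1740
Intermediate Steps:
r(T, p) = 2*p*T² (r(T, p) = (2*(T*p))*T = (2*T*p)*T = 2*p*T²)
(r(5, 6) - 10)*(-6) = (2*6*5² - 10)*(-6) = (2*6*25 - 10)*(-6) = (300 - 10)*(-6) = 290*(-6) = -1740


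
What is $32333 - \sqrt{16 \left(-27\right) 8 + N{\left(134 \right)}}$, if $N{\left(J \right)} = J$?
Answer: $32333 - i \sqrt{3322} \approx 32333.0 - 57.637 i$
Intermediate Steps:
$32333 - \sqrt{16 \left(-27\right) 8 + N{\left(134 \right)}} = 32333 - \sqrt{16 \left(-27\right) 8 + 134} = 32333 - \sqrt{\left(-432\right) 8 + 134} = 32333 - \sqrt{-3456 + 134} = 32333 - \sqrt{-3322} = 32333 - i \sqrt{3322}$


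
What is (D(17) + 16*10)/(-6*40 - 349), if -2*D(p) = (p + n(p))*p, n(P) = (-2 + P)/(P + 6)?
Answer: -229/13547 ≈ -0.016904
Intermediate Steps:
n(P) = (-2 + P)/(6 + P)
D(p) = -p*(p + (-2 + p)/(6 + p))/2 (D(p) = -(p + (-2 + p)/(6 + p))*p/2 = -p*(p + (-2 + p)/(6 + p))/2)
(D(17) + 16*10)/(-6*40 - 349) = ((½)*17*(2 - 1*17² - 7*17)/(6 + 17) + 16*10)/(-6*40 - 349) = ((½)*17*(2 - 1*289 - 119)/23 + 160)/(-240 - 349) = ((½)*17*(1/23)*(2 - 289 - 119) + 160)/(-589) = ((½)*17*(1/23)*(-406) + 160)*(-1/589) = (-3451/23 + 160)*(-1/589) = (229/23)*(-1/589) = -229/13547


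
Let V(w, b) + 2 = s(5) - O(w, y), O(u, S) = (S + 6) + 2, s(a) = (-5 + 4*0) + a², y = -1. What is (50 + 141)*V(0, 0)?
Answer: 2101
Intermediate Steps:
s(a) = -5 + a² (s(a) = (-5 + 0) + a² = -5 + a²)
O(u, S) = 8 + S (O(u, S) = (6 + S) + 2 = 8 + S)
V(w, b) = 11 (V(w, b) = -2 + ((-5 + 5²) - (8 - 1)) = -2 + ((-5 + 25) - 1*7) = -2 + (20 - 7) = -2 + 13 = 11)
(50 + 141)*V(0, 0) = (50 + 141)*11 = 191*11 = 2101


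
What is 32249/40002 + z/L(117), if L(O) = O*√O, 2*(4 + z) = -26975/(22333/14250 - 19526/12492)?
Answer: 32249/40002 - 200077192987*√13/280752264 ≈ -2568.7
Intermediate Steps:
z = -200077192987/61528 (z = -4 + (-26975/(22333/14250 - 19526/12492))/2 = -4 + (-26975/(22333*(1/14250) - 19526*1/12492))/2 = -4 + (-26975/(22333/14250 - 9763/6246))/2 = -4 + (-26975/30764/7417125)/2 = -4 + (-26975*7417125/30764)/2 = -4 + (½)*(-200076946875/30764) = -4 - 200076946875/61528 = -200077192987/61528 ≈ -3.2518e+6)
L(O) = O^(3/2)
32249/40002 + z/L(117) = 32249/40002 - 200077192987*√13/4563/61528 = 32249*(1/40002) - 200077192987*√13/4563/61528 = 32249/40002 - 200077192987*√13/280752264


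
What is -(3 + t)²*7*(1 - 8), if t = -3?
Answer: 0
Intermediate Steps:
-(3 + t)²*7*(1 - 8) = -(3 - 3)²*7*(1 - 8) = -0²*7*(-7) = -0*(-49) = -1*0 = 0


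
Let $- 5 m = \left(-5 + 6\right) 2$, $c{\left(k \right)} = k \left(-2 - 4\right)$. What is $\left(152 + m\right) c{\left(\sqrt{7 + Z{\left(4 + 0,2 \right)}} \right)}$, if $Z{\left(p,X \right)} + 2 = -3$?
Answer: $- \frac{4548 \sqrt{2}}{5} \approx -1286.4$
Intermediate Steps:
$Z{\left(p,X \right)} = -5$ ($Z{\left(p,X \right)} = -2 - 3 = -5$)
$c{\left(k \right)} = - 6 k$ ($c{\left(k \right)} = k \left(-6\right) = - 6 k$)
$m = - \frac{2}{5}$ ($m = - \frac{\left(-5 + 6\right) 2}{5} = - \frac{1 \cdot 2}{5} = \left(- \frac{1}{5}\right) 2 = - \frac{2}{5} \approx -0.4$)
$\left(152 + m\right) c{\left(\sqrt{7 + Z{\left(4 + 0,2 \right)}} \right)} = \left(152 - \frac{2}{5}\right) \left(- 6 \sqrt{7 - 5}\right) = \frac{758 \left(- 6 \sqrt{2}\right)}{5} = - \frac{4548 \sqrt{2}}{5}$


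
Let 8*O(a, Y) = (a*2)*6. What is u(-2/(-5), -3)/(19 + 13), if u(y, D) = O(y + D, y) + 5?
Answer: 11/320 ≈ 0.034375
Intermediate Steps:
O(a, Y) = 3*a/2 (O(a, Y) = ((a*2)*6)/8 = ((2*a)*6)/8 = (12*a)/8 = 3*a/2)
u(y, D) = 5 + 3*D/2 + 3*y/2 (u(y, D) = 3*(y + D)/2 + 5 = 3*(D + y)/2 + 5 = (3*D/2 + 3*y/2) + 5 = 5 + 3*D/2 + 3*y/2)
u(-2/(-5), -3)/(19 + 13) = (5 + (3/2)*(-3) + 3*(-2/(-5))/2)/(19 + 13) = (5 - 9/2 + 3*(-2*(-⅕))/2)/32 = (5 - 9/2 + (3/2)*(⅖))/32 = (5 - 9/2 + ⅗)/32 = (1/32)*(11/10) = 11/320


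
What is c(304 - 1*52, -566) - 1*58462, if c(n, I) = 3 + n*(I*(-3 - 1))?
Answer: 512069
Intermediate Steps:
c(n, I) = 3 - 4*I*n (c(n, I) = 3 + n*(I*(-4)) = 3 + n*(-4*I) = 3 - 4*I*n)
c(304 - 1*52, -566) - 1*58462 = (3 - 4*(-566)*(304 - 1*52)) - 1*58462 = (3 - 4*(-566)*(304 - 52)) - 58462 = (3 - 4*(-566)*252) - 58462 = (3 + 570528) - 58462 = 570531 - 58462 = 512069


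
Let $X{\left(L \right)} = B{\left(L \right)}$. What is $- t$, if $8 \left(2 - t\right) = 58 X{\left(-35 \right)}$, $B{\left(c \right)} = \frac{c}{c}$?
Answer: $\frac{21}{4} \approx 5.25$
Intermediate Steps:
$B{\left(c \right)} = 1$
$X{\left(L \right)} = 1$
$t = - \frac{21}{4}$ ($t = 2 - \frac{58 \cdot 1}{8} = 2 - \frac{29}{4} = - \frac{21}{4} \approx -5.25$)
$- t = \left(-1\right) \left(- \frac{21}{4}\right) = \frac{21}{4}$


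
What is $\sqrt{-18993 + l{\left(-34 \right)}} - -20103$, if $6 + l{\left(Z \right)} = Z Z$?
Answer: $20103 + i \sqrt{17843} \approx 20103.0 + 133.58 i$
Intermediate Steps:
$l{\left(Z \right)} = -6 + Z^{2}$ ($l{\left(Z \right)} = -6 + Z Z = -6 + Z^{2}$)
$\sqrt{-18993 + l{\left(-34 \right)}} - -20103 = \sqrt{-18993 - \left(6 - \left(-34\right)^{2}\right)} - -20103 = \sqrt{-18993 + \left(-6 + 1156\right)} + 20103 = \sqrt{-18993 + 1150} + 20103 = \sqrt{-17843} + 20103 = i \sqrt{17843} + 20103 = 20103 + i \sqrt{17843}$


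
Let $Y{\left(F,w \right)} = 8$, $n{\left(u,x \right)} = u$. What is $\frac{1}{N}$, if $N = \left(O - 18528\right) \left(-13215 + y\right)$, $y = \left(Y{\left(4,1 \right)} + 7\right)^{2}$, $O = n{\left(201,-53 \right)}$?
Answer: $\frac{1}{238067730} \approx 4.2005 \cdot 10^{-9}$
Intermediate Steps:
$O = 201$
$y = 225$ ($y = \left(8 + 7\right)^{2} = 15^{2} = 225$)
$N = 238067730$ ($N = \left(201 - 18528\right) \left(-13215 + 225\right) = \left(-18327\right) \left(-12990\right) = 238067730$)
$\frac{1}{N} = \frac{1}{238067730}$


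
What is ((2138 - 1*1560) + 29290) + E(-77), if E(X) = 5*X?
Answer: 29483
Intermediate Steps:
((2138 - 1*1560) + 29290) + E(-77) = ((2138 - 1*1560) + 29290) + 5*(-77) = ((2138 - 1560) + 29290) - 385 = (578 + 29290) - 385 = 29868 - 385 = 29483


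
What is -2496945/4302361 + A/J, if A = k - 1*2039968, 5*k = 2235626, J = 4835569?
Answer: -94635672892779/104021817392045 ≈ -0.90977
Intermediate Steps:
k = 2235626/5 (k = (⅕)*2235626 = 2235626/5 ≈ 4.4713e+5)
A = -7964214/5 (A = 2235626/5 - 1*2039968 = 2235626/5 - 2039968 = -7964214/5 ≈ -1.5928e+6)
-2496945/4302361 + A/J = -2496945/4302361 - 7964214/5/4835569 = -2496945*1/4302361 - 7964214/5*1/4835569 = -2496945/4302361 - 7964214/24177845 = -94635672892779/104021817392045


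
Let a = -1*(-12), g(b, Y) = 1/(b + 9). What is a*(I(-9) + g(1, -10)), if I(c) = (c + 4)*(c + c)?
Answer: 5406/5 ≈ 1081.2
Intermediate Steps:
I(c) = 2*c*(4 + c) (I(c) = (4 + c)*(2*c) = 2*c*(4 + c))
g(b, Y) = 1/(9 + b)
a = 12
a*(I(-9) + g(1, -10)) = 12*(2*(-9)*(4 - 9) + 1/(9 + 1)) = 12*(2*(-9)*(-5) + 1/10) = 12*(90 + 1/10) = 12*(901/10) = 5406/5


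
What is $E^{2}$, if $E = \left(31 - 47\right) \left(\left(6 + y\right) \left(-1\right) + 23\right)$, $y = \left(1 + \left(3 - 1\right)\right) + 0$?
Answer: $50176$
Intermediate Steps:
$y = 3$ ($y = \left(1 + 2\right) + 0 = 3 + 0 = 3$)
$E = -224$ ($E = \left(31 - 47\right) \left(\left(6 + 3\right) \left(-1\right) + 23\right) = - 16 \left(9 \left(-1\right) + 23\right) = - 16 \left(-9 + 23\right) = \left(-16\right) 14 = -224$)
$E^{2} = \left(-224\right)^{2} = 50176$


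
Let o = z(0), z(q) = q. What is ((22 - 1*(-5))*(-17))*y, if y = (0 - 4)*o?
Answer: 0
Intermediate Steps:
o = 0
y = 0 (y = (0 - 4)*0 = -4*0 = 0)
((22 - 1*(-5))*(-17))*y = ((22 - 1*(-5))*(-17))*0 = ((22 + 5)*(-17))*0 = (27*(-17))*0 = -459*0 = 0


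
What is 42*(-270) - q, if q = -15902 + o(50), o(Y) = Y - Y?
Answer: 4562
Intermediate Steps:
o(Y) = 0
q = -15902 (q = -15902 + 0 = -15902)
42*(-270) - q = 42*(-270) - 1*(-15902) = -11340 + 15902 = 4562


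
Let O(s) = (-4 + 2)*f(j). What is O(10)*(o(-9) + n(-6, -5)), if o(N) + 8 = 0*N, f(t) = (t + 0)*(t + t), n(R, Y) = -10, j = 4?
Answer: 1152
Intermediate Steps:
f(t) = 2*t**2 (f(t) = t*(2*t) = 2*t**2)
O(s) = -64 (O(s) = (-4 + 2)*(2*4**2) = -4*16 = -2*32 = -64)
o(N) = -8 (o(N) = -8 + 0*N = -8 + 0 = -8)
O(10)*(o(-9) + n(-6, -5)) = -64*(-8 - 10) = -64*(-18) = 1152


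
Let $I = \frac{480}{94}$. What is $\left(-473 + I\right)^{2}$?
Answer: $\frac{483604081}{2209} \approx 2.1892 \cdot 10^{5}$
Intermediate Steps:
$I = \frac{240}{47}$ ($I = 480 \cdot \frac{1}{94} = \frac{240}{47} \approx 5.1064$)
$\left(-473 + I\right)^{2} = \left(-473 + \frac{240}{47}\right)^{2} = \left(- \frac{21991}{47}\right)^{2} = \frac{483604081}{2209}$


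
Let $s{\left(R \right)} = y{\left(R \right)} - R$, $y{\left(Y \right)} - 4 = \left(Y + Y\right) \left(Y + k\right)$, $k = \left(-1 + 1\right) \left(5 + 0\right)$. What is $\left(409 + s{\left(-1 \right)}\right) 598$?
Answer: $248768$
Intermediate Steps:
$k = 0$ ($k = 0 \cdot 5 = 0$)
$y{\left(Y \right)} = 4 + 2 Y^{2}$ ($y{\left(Y \right)} = 4 + \left(Y + Y\right) \left(Y + 0\right) = 4 + 2 Y Y = 4 + 2 Y^{2}$)
$s{\left(R \right)} = 4 - R + 2 R^{2}$ ($s{\left(R \right)} = \left(4 + 2 R^{2}\right) - R = 4 - R + 2 R^{2}$)
$\left(409 + s{\left(-1 \right)}\right) 598 = \left(409 + \left(4 - -1 + 2 \left(-1\right)^{2}\right)\right) 598 = \left(409 + \left(4 + 1 + 2 \cdot 1\right)\right) 598 = \left(409 + \left(4 + 1 + 2\right)\right) 598 = \left(409 + 7\right) 598 = 416 \cdot 598 = 248768$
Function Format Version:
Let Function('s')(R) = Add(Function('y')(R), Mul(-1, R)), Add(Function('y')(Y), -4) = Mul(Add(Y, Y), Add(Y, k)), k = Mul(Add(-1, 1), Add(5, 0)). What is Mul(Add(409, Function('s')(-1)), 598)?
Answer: 248768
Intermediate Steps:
k = 0 (k = Mul(0, 5) = 0)
Function('y')(Y) = Add(4, Mul(2, Pow(Y, 2))) (Function('y')(Y) = Add(4, Mul(Add(Y, Y), Add(Y, 0))) = Add(4, Mul(Mul(2, Y), Y)) = Add(4, Mul(2, Pow(Y, 2))))
Function('s')(R) = Add(4, Mul(-1, R), Mul(2, Pow(R, 2))) (Function('s')(R) = Add(Add(4, Mul(2, Pow(R, 2))), Mul(-1, R)) = Add(4, Mul(-1, R), Mul(2, Pow(R, 2))))
Mul(Add(409, Function('s')(-1)), 598) = Mul(Add(409, Add(4, Mul(-1, -1), Mul(2, Pow(-1, 2)))), 598) = Mul(Add(409, Add(4, 1, Mul(2, 1))), 598) = Mul(Add(409, Add(4, 1, 2)), 598) = Mul(Add(409, 7), 598) = Mul(416, 598) = 248768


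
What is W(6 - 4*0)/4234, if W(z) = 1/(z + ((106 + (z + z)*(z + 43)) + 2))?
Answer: 1/2972268 ≈ 3.3644e-7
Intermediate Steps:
W(z) = 1/(108 + z + 2*z*(43 + z)) (W(z) = 1/(z + ((106 + (2*z)*(43 + z)) + 2)) = 1/(z + ((106 + 2*z*(43 + z)) + 2)) = 1/(z + (108 + 2*z*(43 + z))) = 1/(108 + z + 2*z*(43 + z)))
W(6 - 4*0)/4234 = 1/((108 + 2*(6 - 4*0)² + 87*(6 - 4*0))*4234) = (1/4234)/(108 + 2*(6 + 0)² + 87*(6 + 0)) = (1/4234)/(108 + 2*6² + 87*6) = (1/4234)/(108 + 2*36 + 522) = (1/4234)/(108 + 72 + 522) = (1/4234)/702 = (1/702)*(1/4234) = 1/2972268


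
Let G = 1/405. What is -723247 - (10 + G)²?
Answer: -118646999776/164025 ≈ -7.2335e+5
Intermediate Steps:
G = 1/405 ≈ 0.0024691
-723247 - (10 + G)² = -723247 - (10 + 1/405)² = -723247 - (4051/405)² = -723247 - 1*16410601/164025 = -723247 - 16410601/164025 = -118646999776/164025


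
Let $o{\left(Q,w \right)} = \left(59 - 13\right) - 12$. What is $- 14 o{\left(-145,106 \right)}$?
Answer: $-476$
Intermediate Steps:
$o{\left(Q,w \right)} = 34$ ($o{\left(Q,w \right)} = 46 - 12 = 34$)
$- 14 o{\left(-145,106 \right)} = \left(-14\right) 34 = -476$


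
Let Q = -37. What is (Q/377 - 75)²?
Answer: 801569344/142129 ≈ 5639.7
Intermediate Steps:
(Q/377 - 75)² = (-37/377 - 75)² = (-28312/377)² = 801569344/142129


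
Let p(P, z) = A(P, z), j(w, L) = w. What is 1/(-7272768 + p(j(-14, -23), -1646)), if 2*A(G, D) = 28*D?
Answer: -1/7295812 ≈ -1.3706e-7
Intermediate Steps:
A(G, D) = 14*D (A(G, D) = (28*D)/2 = 14*D)
p(P, z) = 14*z
1/(-7272768 + p(j(-14, -23), -1646)) = 1/(-7272768 + 14*(-1646)) = 1/(-7272768 - 23044) = 1/(-7295812) = -1/7295812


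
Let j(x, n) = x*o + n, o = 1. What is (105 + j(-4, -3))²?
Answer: 9604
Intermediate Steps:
j(x, n) = n + x (j(x, n) = x*1 + n = x + n = n + x)
(105 + j(-4, -3))² = (105 + (-3 - 4))² = (105 - 7)² = 98² = 9604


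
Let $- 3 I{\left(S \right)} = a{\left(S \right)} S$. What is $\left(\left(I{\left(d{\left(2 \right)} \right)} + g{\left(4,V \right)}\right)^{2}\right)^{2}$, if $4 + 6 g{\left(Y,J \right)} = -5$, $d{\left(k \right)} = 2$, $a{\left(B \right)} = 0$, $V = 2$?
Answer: $\frac{81}{16} \approx 5.0625$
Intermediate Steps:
$g{\left(Y,J \right)} = - \frac{3}{2}$ ($g{\left(Y,J \right)} = - \frac{2}{3} + \frac{1}{6} \left(-5\right) = - \frac{2}{3} - \frac{5}{6} = - \frac{3}{2}$)
$I{\left(S \right)} = 0$ ($I{\left(S \right)} = - \frac{0 S}{3} = \left(- \frac{1}{3}\right) 0 = 0$)
$\left(\left(I{\left(d{\left(2 \right)} \right)} + g{\left(4,V \right)}\right)^{2}\right)^{2} = \left(\left(0 - \frac{3}{2}\right)^{2}\right)^{2} = \left(\left(- \frac{3}{2}\right)^{2}\right)^{2} = \left(\frac{9}{4}\right)^{2} = \frac{81}{16}$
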